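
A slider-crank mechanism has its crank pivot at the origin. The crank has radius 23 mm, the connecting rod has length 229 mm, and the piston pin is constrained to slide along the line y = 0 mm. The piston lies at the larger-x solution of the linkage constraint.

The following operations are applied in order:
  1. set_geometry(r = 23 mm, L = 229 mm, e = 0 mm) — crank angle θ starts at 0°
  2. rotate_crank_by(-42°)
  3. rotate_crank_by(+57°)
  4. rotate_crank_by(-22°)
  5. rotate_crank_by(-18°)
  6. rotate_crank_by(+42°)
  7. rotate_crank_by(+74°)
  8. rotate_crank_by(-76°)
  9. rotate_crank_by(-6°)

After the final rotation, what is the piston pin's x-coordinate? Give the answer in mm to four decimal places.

251.6886

set_geometry: r = 23 mm, L = 229 mm, e = 0 mm; θ ← 0°
rotate_crank_by(-42°): θ ← 0° -42° = -42°
rotate_crank_by(+57°): θ ← -42° +57° = 15°
rotate_crank_by(-22°): θ ← 15° -22° = -7°
rotate_crank_by(-18°): θ ← -7° -18° = -25°
rotate_crank_by(+42°): θ ← -25° +42° = 17°
rotate_crank_by(+74°): θ ← 17° +74° = 91°
rotate_crank_by(-76°): θ ← 91° -76° = 15°
rotate_crank_by(-6°): θ ← 15° -6° = 9°
crank pin P = (r cos θ, r sin θ) = (22.716832, 3.597993)
h = r sin θ − e = 3.597993 − 0 = 3.597993
x = r cos θ + √(L² − h²) = 22.716832 + √(52441.0 − 12.9456) = 22.716832 + 228.971733 = 251.688565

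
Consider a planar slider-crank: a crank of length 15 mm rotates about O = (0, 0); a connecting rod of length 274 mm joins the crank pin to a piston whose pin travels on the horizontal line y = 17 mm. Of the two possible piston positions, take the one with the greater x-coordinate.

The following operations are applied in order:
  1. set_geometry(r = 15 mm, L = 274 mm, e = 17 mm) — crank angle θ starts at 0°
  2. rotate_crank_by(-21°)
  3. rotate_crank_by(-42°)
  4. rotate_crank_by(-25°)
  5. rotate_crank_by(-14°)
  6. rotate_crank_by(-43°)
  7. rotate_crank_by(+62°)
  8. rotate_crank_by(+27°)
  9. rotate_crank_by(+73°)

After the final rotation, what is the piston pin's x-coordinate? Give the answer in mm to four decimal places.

set_geometry: r = 15 mm, L = 274 mm, e = 17 mm; θ ← 0°
rotate_crank_by(-21°): θ ← 0° -21° = -21°
rotate_crank_by(-42°): θ ← -21° -42° = -63°
rotate_crank_by(-25°): θ ← -63° -25° = -88°
rotate_crank_by(-14°): θ ← -88° -14° = -102°
rotate_crank_by(-43°): θ ← -102° -43° = -145°
rotate_crank_by(+62°): θ ← -145° +62° = -83°
rotate_crank_by(+27°): θ ← -83° +27° = -56°
rotate_crank_by(+73°): θ ← -56° +73° = 17°
crank pin P = (r cos θ, r sin θ) = (14.344571, 4.385576)
h = r sin θ − e = 4.385576 − 17 = -12.614424
x = r cos θ + √(L² − h²) = 14.344571 + √(75076.0 − 159.1237) = 14.344571 + 273.709474 = 288.054046

288.0540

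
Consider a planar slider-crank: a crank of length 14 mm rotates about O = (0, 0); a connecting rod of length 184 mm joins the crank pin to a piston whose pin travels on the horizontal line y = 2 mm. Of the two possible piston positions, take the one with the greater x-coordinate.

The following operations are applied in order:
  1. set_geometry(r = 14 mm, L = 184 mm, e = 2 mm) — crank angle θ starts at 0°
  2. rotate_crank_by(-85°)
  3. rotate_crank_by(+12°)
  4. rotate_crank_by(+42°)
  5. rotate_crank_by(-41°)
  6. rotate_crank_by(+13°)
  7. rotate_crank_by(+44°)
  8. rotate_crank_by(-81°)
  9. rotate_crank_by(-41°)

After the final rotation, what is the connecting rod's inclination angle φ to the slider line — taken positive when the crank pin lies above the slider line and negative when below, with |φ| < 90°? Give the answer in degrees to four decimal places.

-3.5983

set_geometry: r = 14 mm, L = 184 mm, e = 2 mm; θ ← 0°
rotate_crank_by(-85°): θ ← 0° -85° = -85°
rotate_crank_by(+12°): θ ← -85° +12° = -73°
rotate_crank_by(+42°): θ ← -73° +42° = -31°
rotate_crank_by(-41°): θ ← -31° -41° = -72°
rotate_crank_by(+13°): θ ← -72° +13° = -59°
rotate_crank_by(+44°): θ ← -59° +44° = -15°
rotate_crank_by(-81°): θ ← -15° -81° = -96°
rotate_crank_by(-41°): θ ← -96° -41° = -137°
crank pin P = (r cos θ, r sin θ) = (-10.238952, -9.547977)
h = r sin θ − e = -9.547977 − 2 = -11.547977
sin φ = h / L = -11.547977 / 184 = -0.06276074
φ = arcsin(-0.06276074) = -3.598291°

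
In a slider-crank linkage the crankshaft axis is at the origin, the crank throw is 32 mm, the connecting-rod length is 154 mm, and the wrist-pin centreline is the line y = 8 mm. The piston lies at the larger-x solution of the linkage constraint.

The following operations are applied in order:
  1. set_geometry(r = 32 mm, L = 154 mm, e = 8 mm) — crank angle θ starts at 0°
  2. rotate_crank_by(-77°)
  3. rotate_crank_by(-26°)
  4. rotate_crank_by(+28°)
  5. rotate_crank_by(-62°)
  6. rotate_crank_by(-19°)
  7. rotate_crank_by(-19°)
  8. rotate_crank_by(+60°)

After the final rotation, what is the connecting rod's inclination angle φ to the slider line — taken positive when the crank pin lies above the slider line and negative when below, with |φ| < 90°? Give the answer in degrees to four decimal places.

set_geometry: r = 32 mm, L = 154 mm, e = 8 mm; θ ← 0°
rotate_crank_by(-77°): θ ← 0° -77° = -77°
rotate_crank_by(-26°): θ ← -77° -26° = -103°
rotate_crank_by(+28°): θ ← -103° +28° = -75°
rotate_crank_by(-62°): θ ← -75° -62° = -137°
rotate_crank_by(-19°): θ ← -137° -19° = -156°
rotate_crank_by(-19°): θ ← -156° -19° = -175°
rotate_crank_by(+60°): θ ← -175° +60° = -115°
crank pin P = (r cos θ, r sin θ) = (-13.523784, -29.001849)
h = r sin θ − e = -29.001849 − 8 = -37.001849
sin φ = h / L = -37.001849 / 154 = -0.24027175
φ = arcsin(-0.24027175) = -13.902580°

-13.9026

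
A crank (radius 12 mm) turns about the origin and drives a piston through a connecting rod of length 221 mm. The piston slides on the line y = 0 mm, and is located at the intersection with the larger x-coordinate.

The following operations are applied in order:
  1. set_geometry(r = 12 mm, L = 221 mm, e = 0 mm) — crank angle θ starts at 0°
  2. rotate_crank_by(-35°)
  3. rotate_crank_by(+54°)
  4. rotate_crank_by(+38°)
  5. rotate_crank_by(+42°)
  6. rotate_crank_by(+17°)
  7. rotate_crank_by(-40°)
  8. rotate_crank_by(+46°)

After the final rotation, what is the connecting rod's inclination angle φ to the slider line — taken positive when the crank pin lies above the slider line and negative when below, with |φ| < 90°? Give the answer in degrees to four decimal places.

set_geometry: r = 12 mm, L = 221 mm, e = 0 mm; θ ← 0°
rotate_crank_by(-35°): θ ← 0° -35° = -35°
rotate_crank_by(+54°): θ ← -35° +54° = 19°
rotate_crank_by(+38°): θ ← 19° +38° = 57°
rotate_crank_by(+42°): θ ← 57° +42° = 99°
rotate_crank_by(+17°): θ ← 99° +17° = 116°
rotate_crank_by(-40°): θ ← 116° -40° = 76°
rotate_crank_by(+46°): θ ← 76° +46° = 122°
crank pin P = (r cos θ, r sin θ) = (-6.359031, 10.176577)
h = r sin θ − e = 10.176577 − 0 = 10.176577
sin φ = h / L = 10.176577 / 221 = 0.04604786
φ = arcsin(0.04604786) = 2.639281°

2.6393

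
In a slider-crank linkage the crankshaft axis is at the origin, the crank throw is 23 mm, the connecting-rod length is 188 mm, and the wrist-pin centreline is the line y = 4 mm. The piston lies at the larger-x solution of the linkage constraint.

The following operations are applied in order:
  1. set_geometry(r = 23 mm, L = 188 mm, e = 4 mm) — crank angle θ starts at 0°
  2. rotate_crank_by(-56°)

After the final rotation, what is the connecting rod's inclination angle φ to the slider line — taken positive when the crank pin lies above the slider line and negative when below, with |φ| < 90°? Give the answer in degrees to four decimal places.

set_geometry: r = 23 mm, L = 188 mm, e = 4 mm; θ ← 0°
rotate_crank_by(-56°): θ ← 0° -56° = -56°
crank pin P = (r cos θ, r sin θ) = (12.861437, -19.067864)
h = r sin θ − e = -19.067864 − 4 = -23.067864
sin φ = h / L = -23.067864 / 188 = -0.12270141
φ = arcsin(-0.12270141) = -7.048034°

-7.0480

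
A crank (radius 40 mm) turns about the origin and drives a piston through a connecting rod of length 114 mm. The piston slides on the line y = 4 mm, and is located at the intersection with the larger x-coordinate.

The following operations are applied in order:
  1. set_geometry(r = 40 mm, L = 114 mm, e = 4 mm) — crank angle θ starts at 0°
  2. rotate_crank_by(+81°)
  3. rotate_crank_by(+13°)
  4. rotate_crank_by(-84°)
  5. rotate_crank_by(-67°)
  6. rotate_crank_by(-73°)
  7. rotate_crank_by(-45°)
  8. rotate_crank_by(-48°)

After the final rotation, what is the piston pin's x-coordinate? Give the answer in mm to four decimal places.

set_geometry: r = 40 mm, L = 114 mm, e = 4 mm; θ ← 0°
rotate_crank_by(+81°): θ ← 0° +81° = 81°
rotate_crank_by(+13°): θ ← 81° +13° = 94°
rotate_crank_by(-84°): θ ← 94° -84° = 10°
rotate_crank_by(-67°): θ ← 10° -67° = -57°
rotate_crank_by(-73°): θ ← -57° -73° = -130°
rotate_crank_by(-45°): θ ← -130° -45° = -175°
rotate_crank_by(-48°): θ ← -175° -48° = -223°
crank pin P = (r cos θ, r sin θ) = (-29.254148, 27.279934)
h = r sin θ − e = 27.279934 − 4 = 23.279934
x = r cos θ + √(L² − h²) = -29.254148 + √(12996.0 − 541.9553) = -29.254148 + 111.597691 = 82.343543

82.3435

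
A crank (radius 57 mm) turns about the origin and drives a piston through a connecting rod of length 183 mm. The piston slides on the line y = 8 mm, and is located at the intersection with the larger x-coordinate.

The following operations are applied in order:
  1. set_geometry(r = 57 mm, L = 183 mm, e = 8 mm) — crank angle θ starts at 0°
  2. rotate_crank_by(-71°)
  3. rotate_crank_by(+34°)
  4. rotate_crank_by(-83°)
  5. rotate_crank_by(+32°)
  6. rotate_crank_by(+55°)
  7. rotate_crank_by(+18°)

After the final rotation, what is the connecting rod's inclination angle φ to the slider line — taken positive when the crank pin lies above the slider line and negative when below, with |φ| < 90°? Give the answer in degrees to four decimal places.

-7.1422

set_geometry: r = 57 mm, L = 183 mm, e = 8 mm; θ ← 0°
rotate_crank_by(-71°): θ ← 0° -71° = -71°
rotate_crank_by(+34°): θ ← -71° +34° = -37°
rotate_crank_by(-83°): θ ← -37° -83° = -120°
rotate_crank_by(+32°): θ ← -120° +32° = -88°
rotate_crank_by(+55°): θ ← -88° +55° = -33°
rotate_crank_by(+18°): θ ← -33° +18° = -15°
crank pin P = (r cos θ, r sin θ) = (55.057772, -14.752686)
h = r sin θ − e = -14.752686 − 8 = -22.752686
sin φ = h / L = -22.752686 / 183 = -0.12433162
φ = arcsin(-0.12433162) = -7.142159°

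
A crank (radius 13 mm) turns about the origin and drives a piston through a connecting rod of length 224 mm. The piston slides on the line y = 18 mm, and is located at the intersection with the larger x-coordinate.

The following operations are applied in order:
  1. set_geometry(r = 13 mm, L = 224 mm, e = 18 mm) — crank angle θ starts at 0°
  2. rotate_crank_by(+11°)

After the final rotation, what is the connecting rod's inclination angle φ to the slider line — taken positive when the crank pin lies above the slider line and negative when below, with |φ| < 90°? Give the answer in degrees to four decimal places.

-3.9728

set_geometry: r = 13 mm, L = 224 mm, e = 18 mm; θ ← 0°
rotate_crank_by(+11°): θ ← 0° +11° = 11°
crank pin P = (r cos θ, r sin θ) = (12.761153, 2.480517)
h = r sin θ − e = 2.480517 − 18 = -15.519483
sin φ = h / L = -15.519483 / 224 = -0.06928341
φ = arcsin(-0.06928341) = -3.972830°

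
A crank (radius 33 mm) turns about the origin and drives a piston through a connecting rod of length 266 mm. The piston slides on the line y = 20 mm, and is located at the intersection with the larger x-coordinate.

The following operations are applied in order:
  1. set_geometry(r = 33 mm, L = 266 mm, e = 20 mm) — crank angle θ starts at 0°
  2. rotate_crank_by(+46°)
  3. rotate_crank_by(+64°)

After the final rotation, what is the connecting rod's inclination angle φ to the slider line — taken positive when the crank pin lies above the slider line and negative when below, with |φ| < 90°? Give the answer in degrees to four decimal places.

set_geometry: r = 33 mm, L = 266 mm, e = 20 mm; θ ← 0°
rotate_crank_by(+46°): θ ← 0° +46° = 46°
rotate_crank_by(+64°): θ ← 46° +64° = 110°
crank pin P = (r cos θ, r sin θ) = (-11.286665, 31.009856)
h = r sin θ − e = 31.009856 − 20 = 11.009856
sin φ = h / L = 11.009856 / 266 = 0.04139044
φ = arcsin(0.04139044) = 2.372175°

2.3722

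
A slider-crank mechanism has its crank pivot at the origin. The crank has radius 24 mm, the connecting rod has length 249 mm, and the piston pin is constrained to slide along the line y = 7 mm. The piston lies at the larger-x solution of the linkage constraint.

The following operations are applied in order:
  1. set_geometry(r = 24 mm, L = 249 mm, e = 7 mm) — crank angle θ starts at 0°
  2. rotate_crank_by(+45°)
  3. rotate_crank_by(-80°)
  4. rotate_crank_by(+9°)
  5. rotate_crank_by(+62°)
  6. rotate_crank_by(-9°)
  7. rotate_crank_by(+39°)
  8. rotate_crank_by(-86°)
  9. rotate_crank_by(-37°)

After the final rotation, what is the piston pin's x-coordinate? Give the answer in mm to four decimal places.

set_geometry: r = 24 mm, L = 249 mm, e = 7 mm; θ ← 0°
rotate_crank_by(+45°): θ ← 0° +45° = 45°
rotate_crank_by(-80°): θ ← 45° -80° = -35°
rotate_crank_by(+9°): θ ← -35° +9° = -26°
rotate_crank_by(+62°): θ ← -26° +62° = 36°
rotate_crank_by(-9°): θ ← 36° -9° = 27°
rotate_crank_by(+39°): θ ← 27° +39° = 66°
rotate_crank_by(-86°): θ ← 66° -86° = -20°
rotate_crank_by(-37°): θ ← -20° -37° = -57°
crank pin P = (r cos θ, r sin θ) = (13.071337, -20.128094)
h = r sin θ − e = -20.128094 − 7 = -27.128094
x = r cos θ + √(L² − h²) = 13.071337 + √(62001.0 − 735.9335) = 13.071337 + 247.517811 = 260.589147

260.5891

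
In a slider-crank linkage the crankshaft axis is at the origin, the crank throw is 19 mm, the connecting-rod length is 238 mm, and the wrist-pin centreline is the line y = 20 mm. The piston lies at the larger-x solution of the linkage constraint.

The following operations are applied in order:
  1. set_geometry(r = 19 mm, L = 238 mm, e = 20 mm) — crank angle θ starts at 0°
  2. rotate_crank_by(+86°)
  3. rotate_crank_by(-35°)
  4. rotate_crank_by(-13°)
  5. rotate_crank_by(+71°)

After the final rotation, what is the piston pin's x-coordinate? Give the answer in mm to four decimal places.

set_geometry: r = 19 mm, L = 238 mm, e = 20 mm; θ ← 0°
rotate_crank_by(+86°): θ ← 0° +86° = 86°
rotate_crank_by(-35°): θ ← 86° -35° = 51°
rotate_crank_by(-13°): θ ← 51° -13° = 38°
rotate_crank_by(+71°): θ ← 38° +71° = 109°
crank pin P = (r cos θ, r sin θ) = (-6.185795, 17.964853)
h = r sin θ − e = 17.964853 − 20 = -2.035147
x = r cos θ + √(L² − h²) = -6.185795 + √(56644.0 − 4.1418) = -6.185795 + 237.991299 = 231.805504

231.8055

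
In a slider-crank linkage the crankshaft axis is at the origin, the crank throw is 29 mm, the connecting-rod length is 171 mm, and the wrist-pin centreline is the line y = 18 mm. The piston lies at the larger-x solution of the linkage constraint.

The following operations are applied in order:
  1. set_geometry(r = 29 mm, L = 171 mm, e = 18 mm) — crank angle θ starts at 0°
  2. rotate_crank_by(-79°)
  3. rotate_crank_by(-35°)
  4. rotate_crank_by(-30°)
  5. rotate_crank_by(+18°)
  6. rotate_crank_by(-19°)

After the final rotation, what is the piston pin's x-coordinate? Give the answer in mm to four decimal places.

set_geometry: r = 29 mm, L = 171 mm, e = 18 mm; θ ← 0°
rotate_crank_by(-79°): θ ← 0° -79° = -79°
rotate_crank_by(-35°): θ ← -79° -35° = -114°
rotate_crank_by(-30°): θ ← -114° -30° = -144°
rotate_crank_by(+18°): θ ← -144° +18° = -126°
rotate_crank_by(-19°): θ ← -126° -19° = -145°
crank pin P = (r cos θ, r sin θ) = (-23.755409, -16.633717)
h = r sin θ − e = -16.633717 − 18 = -34.633717
x = r cos θ + √(L² − h²) = -23.755409 + √(29241.0 − 1199.4943) = -23.755409 + 167.455981 = 143.700572

143.7006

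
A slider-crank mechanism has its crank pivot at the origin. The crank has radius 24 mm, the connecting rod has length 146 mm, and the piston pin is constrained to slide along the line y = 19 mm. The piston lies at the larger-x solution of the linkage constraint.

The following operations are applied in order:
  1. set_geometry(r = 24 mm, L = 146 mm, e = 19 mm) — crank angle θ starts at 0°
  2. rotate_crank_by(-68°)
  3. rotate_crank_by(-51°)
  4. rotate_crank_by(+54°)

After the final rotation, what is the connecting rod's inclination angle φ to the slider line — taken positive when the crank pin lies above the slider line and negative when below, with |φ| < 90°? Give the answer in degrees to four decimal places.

-16.2076

set_geometry: r = 24 mm, L = 146 mm, e = 19 mm; θ ← 0°
rotate_crank_by(-68°): θ ← 0° -68° = -68°
rotate_crank_by(-51°): θ ← -68° -51° = -119°
rotate_crank_by(+54°): θ ← -119° +54° = -65°
crank pin P = (r cos θ, r sin θ) = (10.142838, -21.751387)
h = r sin θ − e = -21.751387 − 19 = -40.751387
sin φ = h / L = -40.751387 / 146 = -0.27911909
φ = arcsin(-0.27911909) = -16.207636°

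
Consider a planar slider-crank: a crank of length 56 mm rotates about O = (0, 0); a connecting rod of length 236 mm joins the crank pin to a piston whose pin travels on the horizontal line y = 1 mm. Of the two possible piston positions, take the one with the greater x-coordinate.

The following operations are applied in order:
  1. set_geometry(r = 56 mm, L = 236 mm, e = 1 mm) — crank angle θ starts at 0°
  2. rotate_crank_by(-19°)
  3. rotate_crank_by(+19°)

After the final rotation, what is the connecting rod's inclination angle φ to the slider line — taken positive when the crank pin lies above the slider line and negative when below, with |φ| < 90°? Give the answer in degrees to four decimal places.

-0.2428

set_geometry: r = 56 mm, L = 236 mm, e = 1 mm; θ ← 0°
rotate_crank_by(-19°): θ ← 0° -19° = -19°
rotate_crank_by(+19°): θ ← -19° +19° = 0°
crank pin P = (r cos θ, r sin θ) = (56.000000, 0.000000)
h = r sin θ − e = 0.000000 − 1 = -1.000000
sin φ = h / L = -1.000000 / 236 = -0.00423729
φ = arcsin(-0.00423729) = -0.242779°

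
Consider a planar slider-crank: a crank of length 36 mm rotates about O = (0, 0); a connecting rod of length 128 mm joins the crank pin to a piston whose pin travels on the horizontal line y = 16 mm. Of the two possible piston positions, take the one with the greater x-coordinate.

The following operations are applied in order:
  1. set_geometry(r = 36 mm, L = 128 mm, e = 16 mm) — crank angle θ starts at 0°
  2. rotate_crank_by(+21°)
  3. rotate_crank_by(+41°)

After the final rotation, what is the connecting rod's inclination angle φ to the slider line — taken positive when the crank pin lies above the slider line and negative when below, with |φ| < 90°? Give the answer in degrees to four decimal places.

7.0843

set_geometry: r = 36 mm, L = 128 mm, e = 16 mm; θ ← 0°
rotate_crank_by(+21°): θ ← 0° +21° = 21°
rotate_crank_by(+41°): θ ← 21° +41° = 62°
crank pin P = (r cos θ, r sin θ) = (16.900976, 31.786113)
h = r sin θ − e = 31.786113 − 16 = 15.786113
sin φ = h / L = 15.786113 / 128 = 0.12332901
φ = arcsin(0.12332901) = 7.084268°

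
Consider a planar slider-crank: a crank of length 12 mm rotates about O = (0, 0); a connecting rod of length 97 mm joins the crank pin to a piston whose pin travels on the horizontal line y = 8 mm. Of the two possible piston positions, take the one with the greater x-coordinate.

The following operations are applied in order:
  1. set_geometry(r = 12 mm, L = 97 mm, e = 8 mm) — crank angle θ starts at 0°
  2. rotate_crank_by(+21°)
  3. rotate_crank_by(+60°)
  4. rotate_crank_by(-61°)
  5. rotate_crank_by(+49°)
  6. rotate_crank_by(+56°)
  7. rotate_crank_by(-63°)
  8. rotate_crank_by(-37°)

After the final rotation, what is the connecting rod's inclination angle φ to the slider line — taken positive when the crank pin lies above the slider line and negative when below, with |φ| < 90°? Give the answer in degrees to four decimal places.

-1.7301

set_geometry: r = 12 mm, L = 97 mm, e = 8 mm; θ ← 0°
rotate_crank_by(+21°): θ ← 0° +21° = 21°
rotate_crank_by(+60°): θ ← 21° +60° = 81°
rotate_crank_by(-61°): θ ← 81° -61° = 20°
rotate_crank_by(+49°): θ ← 20° +49° = 69°
rotate_crank_by(+56°): θ ← 69° +56° = 125°
rotate_crank_by(-63°): θ ← 125° -63° = 62°
rotate_crank_by(-37°): θ ← 62° -37° = 25°
crank pin P = (r cos θ, r sin θ) = (10.875693, 5.071419)
h = r sin θ − e = 5.071419 − 8 = -2.928581
sin φ = h / L = -2.928581 / 97 = -0.03019156
φ = arcsin(-0.03019156) = -1.730112°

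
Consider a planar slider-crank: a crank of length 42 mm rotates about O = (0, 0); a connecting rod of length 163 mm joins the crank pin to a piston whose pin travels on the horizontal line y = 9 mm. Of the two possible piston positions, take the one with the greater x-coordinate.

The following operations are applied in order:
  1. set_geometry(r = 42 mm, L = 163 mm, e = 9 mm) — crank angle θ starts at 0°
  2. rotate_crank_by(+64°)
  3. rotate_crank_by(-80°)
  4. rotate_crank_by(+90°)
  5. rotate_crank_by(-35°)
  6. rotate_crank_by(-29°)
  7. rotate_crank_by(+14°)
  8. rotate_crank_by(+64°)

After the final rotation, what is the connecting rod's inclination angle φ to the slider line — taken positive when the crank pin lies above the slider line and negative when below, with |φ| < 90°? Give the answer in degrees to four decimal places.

set_geometry: r = 42 mm, L = 163 mm, e = 9 mm; θ ← 0°
rotate_crank_by(+64°): θ ← 0° +64° = 64°
rotate_crank_by(-80°): θ ← 64° -80° = -16°
rotate_crank_by(+90°): θ ← -16° +90° = 74°
rotate_crank_by(-35°): θ ← 74° -35° = 39°
rotate_crank_by(-29°): θ ← 39° -29° = 10°
rotate_crank_by(+14°): θ ← 10° +14° = 24°
rotate_crank_by(+64°): θ ← 24° +64° = 88°
crank pin P = (r cos θ, r sin θ) = (1.465779, 41.974415)
h = r sin θ − e = 41.974415 − 9 = 32.974415
sin φ = h / L = 32.974415 / 163 = 0.20229702
φ = arcsin(0.20229702) = 11.671315°

11.6713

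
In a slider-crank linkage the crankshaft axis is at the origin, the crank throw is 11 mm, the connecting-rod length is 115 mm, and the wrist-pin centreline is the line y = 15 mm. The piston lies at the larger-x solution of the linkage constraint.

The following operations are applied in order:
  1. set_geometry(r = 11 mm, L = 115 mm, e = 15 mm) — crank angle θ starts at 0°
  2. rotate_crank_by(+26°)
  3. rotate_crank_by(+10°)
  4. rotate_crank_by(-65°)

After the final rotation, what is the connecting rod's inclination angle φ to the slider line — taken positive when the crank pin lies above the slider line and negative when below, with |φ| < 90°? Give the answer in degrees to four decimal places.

set_geometry: r = 11 mm, L = 115 mm, e = 15 mm; θ ← 0°
rotate_crank_by(+26°): θ ← 0° +26° = 26°
rotate_crank_by(+10°): θ ← 26° +10° = 36°
rotate_crank_by(-65°): θ ← 36° -65° = -29°
crank pin P = (r cos θ, r sin θ) = (9.620817, -5.332906)
h = r sin θ − e = -5.332906 − 15 = -20.332906
sin φ = h / L = -20.332906 / 115 = -0.17680788
φ = arcsin(-0.17680788) = -10.183883°

-10.1839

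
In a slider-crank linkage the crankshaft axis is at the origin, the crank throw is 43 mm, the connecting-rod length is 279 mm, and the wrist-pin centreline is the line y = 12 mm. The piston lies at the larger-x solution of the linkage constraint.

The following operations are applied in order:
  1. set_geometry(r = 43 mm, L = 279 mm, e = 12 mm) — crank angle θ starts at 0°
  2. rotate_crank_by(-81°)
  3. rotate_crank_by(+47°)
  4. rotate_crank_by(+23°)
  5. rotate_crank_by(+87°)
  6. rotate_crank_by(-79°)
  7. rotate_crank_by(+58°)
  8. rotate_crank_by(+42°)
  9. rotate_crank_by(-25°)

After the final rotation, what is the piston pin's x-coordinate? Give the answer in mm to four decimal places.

290.7874

set_geometry: r = 43 mm, L = 279 mm, e = 12 mm; θ ← 0°
rotate_crank_by(-81°): θ ← 0° -81° = -81°
rotate_crank_by(+47°): θ ← -81° +47° = -34°
rotate_crank_by(+23°): θ ← -34° +23° = -11°
rotate_crank_by(+87°): θ ← -11° +87° = 76°
rotate_crank_by(-79°): θ ← 76° -79° = -3°
rotate_crank_by(+58°): θ ← -3° +58° = 55°
rotate_crank_by(+42°): θ ← 55° +42° = 97°
rotate_crank_by(-25°): θ ← 97° -25° = 72°
crank pin P = (r cos θ, r sin θ) = (13.287731, 40.895430)
h = r sin θ − e = 40.895430 − 12 = 28.895430
x = r cos θ + √(L² − h²) = 13.287731 + √(77841.0 − 834.9459) = 13.287731 + 277.499647 = 290.787378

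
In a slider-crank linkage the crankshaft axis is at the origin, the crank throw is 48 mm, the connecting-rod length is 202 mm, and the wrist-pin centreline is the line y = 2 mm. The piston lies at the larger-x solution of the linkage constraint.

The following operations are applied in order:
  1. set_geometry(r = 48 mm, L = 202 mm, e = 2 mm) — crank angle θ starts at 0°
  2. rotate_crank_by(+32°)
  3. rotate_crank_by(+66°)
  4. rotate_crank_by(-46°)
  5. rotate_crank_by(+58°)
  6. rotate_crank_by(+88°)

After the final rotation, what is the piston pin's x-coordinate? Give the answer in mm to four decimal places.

set_geometry: r = 48 mm, L = 202 mm, e = 2 mm; θ ← 0°
rotate_crank_by(+32°): θ ← 0° +32° = 32°
rotate_crank_by(+66°): θ ← 32° +66° = 98°
rotate_crank_by(-46°): θ ← 98° -46° = 52°
rotate_crank_by(+58°): θ ← 52° +58° = 110°
rotate_crank_by(+88°): θ ← 110° +88° = 198°
crank pin P = (r cos θ, r sin θ) = (-45.650713, -14.832816)
h = r sin θ − e = -14.832816 − 2 = -16.832816
x = r cos θ + √(L² − h²) = -45.650713 + √(40804.0 − 283.3437) = -45.650713 + 201.297432 = 155.646720

155.6467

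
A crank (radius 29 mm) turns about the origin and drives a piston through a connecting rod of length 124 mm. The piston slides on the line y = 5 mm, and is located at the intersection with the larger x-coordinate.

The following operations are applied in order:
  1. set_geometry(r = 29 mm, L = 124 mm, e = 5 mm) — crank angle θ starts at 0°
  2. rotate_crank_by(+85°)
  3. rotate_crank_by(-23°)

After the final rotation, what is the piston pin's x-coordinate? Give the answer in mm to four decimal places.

135.8907

set_geometry: r = 29 mm, L = 124 mm, e = 5 mm; θ ← 0°
rotate_crank_by(+85°): θ ← 0° +85° = 85°
rotate_crank_by(-23°): θ ← 85° -23° = 62°
crank pin P = (r cos θ, r sin θ) = (13.614675, 25.605480)
h = r sin θ − e = 25.605480 − 5 = 20.605480
x = r cos θ + √(L² − h²) = 13.614675 + √(15376.0 − 424.5858) = 13.614675 + 122.275976 = 135.890651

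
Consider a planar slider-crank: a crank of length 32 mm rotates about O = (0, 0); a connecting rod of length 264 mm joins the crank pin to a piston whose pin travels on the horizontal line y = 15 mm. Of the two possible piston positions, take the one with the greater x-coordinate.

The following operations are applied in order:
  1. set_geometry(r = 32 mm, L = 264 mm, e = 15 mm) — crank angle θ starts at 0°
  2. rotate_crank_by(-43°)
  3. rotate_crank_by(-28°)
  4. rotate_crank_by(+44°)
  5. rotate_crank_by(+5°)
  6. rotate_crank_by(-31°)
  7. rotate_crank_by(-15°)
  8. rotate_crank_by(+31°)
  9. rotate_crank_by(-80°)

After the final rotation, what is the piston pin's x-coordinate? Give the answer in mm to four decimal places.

set_geometry: r = 32 mm, L = 264 mm, e = 15 mm; θ ← 0°
rotate_crank_by(-43°): θ ← 0° -43° = -43°
rotate_crank_by(-28°): θ ← -43° -28° = -71°
rotate_crank_by(+44°): θ ← -71° +44° = -27°
rotate_crank_by(+5°): θ ← -27° +5° = -22°
rotate_crank_by(-31°): θ ← -22° -31° = -53°
rotate_crank_by(-15°): θ ← -53° -15° = -68°
rotate_crank_by(+31°): θ ← -68° +31° = -37°
rotate_crank_by(-80°): θ ← -37° -80° = -117°
crank pin P = (r cos θ, r sin θ) = (-14.527696, -28.512209)
h = r sin θ − e = -28.512209 − 15 = -43.512209
x = r cos θ + √(L² − h²) = -14.527696 + √(69696.0 − 1893.3123) = -14.527696 + 260.389492 = 245.861796

245.8618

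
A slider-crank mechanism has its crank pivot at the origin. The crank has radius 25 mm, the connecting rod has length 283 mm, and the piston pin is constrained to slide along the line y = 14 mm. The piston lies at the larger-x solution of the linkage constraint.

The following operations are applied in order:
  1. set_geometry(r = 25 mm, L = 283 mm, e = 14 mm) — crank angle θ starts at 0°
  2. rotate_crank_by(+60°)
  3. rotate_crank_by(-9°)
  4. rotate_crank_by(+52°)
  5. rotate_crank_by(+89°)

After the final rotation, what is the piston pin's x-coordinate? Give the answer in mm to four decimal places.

257.8944

set_geometry: r = 25 mm, L = 283 mm, e = 14 mm; θ ← 0°
rotate_crank_by(+60°): θ ← 0° +60° = 60°
rotate_crank_by(-9°): θ ← 60° -9° = 51°
rotate_crank_by(+52°): θ ← 51° +52° = 103°
rotate_crank_by(+89°): θ ← 103° +89° = 192°
crank pin P = (r cos θ, r sin θ) = (-24.453690, -5.197792)
h = r sin θ − e = -5.197792 − 14 = -19.197792
x = r cos θ + √(L² − h²) = -24.453690 + √(80089.0 − 368.5552) = -24.453690 + 282.348091 = 257.894401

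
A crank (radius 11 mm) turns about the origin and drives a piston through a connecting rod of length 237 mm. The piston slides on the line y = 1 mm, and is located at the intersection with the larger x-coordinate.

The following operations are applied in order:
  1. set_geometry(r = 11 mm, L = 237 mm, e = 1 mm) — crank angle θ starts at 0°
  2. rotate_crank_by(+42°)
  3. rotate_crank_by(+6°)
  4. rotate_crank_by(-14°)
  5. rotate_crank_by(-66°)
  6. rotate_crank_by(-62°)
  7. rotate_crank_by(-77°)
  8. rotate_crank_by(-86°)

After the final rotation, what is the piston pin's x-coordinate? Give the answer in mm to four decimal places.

set_geometry: r = 11 mm, L = 237 mm, e = 1 mm; θ ← 0°
rotate_crank_by(+42°): θ ← 0° +42° = 42°
rotate_crank_by(+6°): θ ← 42° +6° = 48°
rotate_crank_by(-14°): θ ← 48° -14° = 34°
rotate_crank_by(-66°): θ ← 34° -66° = -32°
rotate_crank_by(-62°): θ ← -32° -62° = -94°
rotate_crank_by(-77°): θ ← -94° -77° = -171°
rotate_crank_by(-86°): θ ← -171° -86° = -257°
crank pin P = (r cos θ, r sin θ) = (-2.474462, 10.718071)
h = r sin θ − e = 10.718071 − 1 = 9.718071
x = r cos θ + √(L² − h²) = -2.474462 + √(56169.0 − 94.4409) = -2.474462 + 236.800674 = 234.326212

234.3262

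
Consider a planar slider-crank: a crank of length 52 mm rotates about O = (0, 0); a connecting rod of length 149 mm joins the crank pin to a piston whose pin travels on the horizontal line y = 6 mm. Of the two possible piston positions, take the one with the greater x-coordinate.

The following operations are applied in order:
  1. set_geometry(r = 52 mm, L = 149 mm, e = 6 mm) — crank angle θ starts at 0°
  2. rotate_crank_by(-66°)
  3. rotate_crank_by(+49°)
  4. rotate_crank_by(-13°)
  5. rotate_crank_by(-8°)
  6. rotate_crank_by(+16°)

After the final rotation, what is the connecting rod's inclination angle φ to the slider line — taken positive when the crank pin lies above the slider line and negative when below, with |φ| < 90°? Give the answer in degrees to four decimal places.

set_geometry: r = 52 mm, L = 149 mm, e = 6 mm; θ ← 0°
rotate_crank_by(-66°): θ ← 0° -66° = -66°
rotate_crank_by(+49°): θ ← -66° +49° = -17°
rotate_crank_by(-13°): θ ← -17° -13° = -30°
rotate_crank_by(-8°): θ ← -30° -8° = -38°
rotate_crank_by(+16°): θ ← -38° +16° = -22°
crank pin P = (r cos θ, r sin θ) = (48.213560, -19.479543)
h = r sin θ − e = -19.479543 − 6 = -25.479543
sin φ = h / L = -25.479543 / 149 = -0.17100364
φ = arcsin(-0.17100364) = -9.846178°

-9.8462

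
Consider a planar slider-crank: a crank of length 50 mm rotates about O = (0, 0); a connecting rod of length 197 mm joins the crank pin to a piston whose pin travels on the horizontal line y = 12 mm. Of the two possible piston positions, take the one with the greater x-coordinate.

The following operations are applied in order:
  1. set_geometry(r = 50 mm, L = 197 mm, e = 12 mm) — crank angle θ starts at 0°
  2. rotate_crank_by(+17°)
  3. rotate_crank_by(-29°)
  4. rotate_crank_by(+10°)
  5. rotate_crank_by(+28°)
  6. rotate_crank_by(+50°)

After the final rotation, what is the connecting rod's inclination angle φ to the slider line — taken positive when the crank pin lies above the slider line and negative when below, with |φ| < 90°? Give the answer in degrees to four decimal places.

set_geometry: r = 50 mm, L = 197 mm, e = 12 mm; θ ← 0°
rotate_crank_by(+17°): θ ← 0° +17° = 17°
rotate_crank_by(-29°): θ ← 17° -29° = -12°
rotate_crank_by(+10°): θ ← -12° +10° = -2°
rotate_crank_by(+28°): θ ← -2° +28° = 26°
rotate_crank_by(+50°): θ ← 26° +50° = 76°
crank pin P = (r cos θ, r sin θ) = (12.096095, 48.514786)
h = r sin θ − e = 48.514786 − 12 = 36.514786
sin φ = h / L = 36.514786 / 197 = 0.18535425
φ = arcsin(0.18535425) = 10.681786°

10.6818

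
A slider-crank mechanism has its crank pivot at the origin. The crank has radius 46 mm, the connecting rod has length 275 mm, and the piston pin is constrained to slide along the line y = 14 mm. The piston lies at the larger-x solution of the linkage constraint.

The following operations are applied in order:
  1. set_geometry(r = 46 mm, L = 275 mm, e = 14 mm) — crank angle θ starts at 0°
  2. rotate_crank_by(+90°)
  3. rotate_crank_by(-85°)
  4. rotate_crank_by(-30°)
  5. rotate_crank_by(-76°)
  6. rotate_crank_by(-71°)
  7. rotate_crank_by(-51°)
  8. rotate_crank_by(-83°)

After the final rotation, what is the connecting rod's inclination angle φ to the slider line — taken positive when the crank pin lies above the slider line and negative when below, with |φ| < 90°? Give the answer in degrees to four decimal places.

4.8425

set_geometry: r = 46 mm, L = 275 mm, e = 14 mm; θ ← 0°
rotate_crank_by(+90°): θ ← 0° +90° = 90°
rotate_crank_by(-85°): θ ← 90° -85° = 5°
rotate_crank_by(-30°): θ ← 5° -30° = -25°
rotate_crank_by(-76°): θ ← -25° -76° = -101°
rotate_crank_by(-71°): θ ← -101° -71° = -172°
rotate_crank_by(-51°): θ ← -172° -51° = -223°
rotate_crank_by(-83°): θ ← -223° -83° = -306°
crank pin P = (r cos θ, r sin θ) = (27.038122, 37.214782)
h = r sin θ − e = 37.214782 − 14 = 23.214782
sin φ = h / L = 23.214782 / 275 = 0.08441739
φ = arcsin(0.08441739) = 4.842523°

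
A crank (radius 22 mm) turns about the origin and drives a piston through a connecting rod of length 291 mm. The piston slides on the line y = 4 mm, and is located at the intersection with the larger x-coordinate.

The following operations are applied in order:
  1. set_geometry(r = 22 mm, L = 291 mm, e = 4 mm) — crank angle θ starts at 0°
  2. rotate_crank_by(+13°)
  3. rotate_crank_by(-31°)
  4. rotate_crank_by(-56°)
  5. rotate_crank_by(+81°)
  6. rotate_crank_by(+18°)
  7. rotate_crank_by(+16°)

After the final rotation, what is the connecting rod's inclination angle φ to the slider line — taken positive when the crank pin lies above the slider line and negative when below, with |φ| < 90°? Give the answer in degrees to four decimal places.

set_geometry: r = 22 mm, L = 291 mm, e = 4 mm; θ ← 0°
rotate_crank_by(+13°): θ ← 0° +13° = 13°
rotate_crank_by(-31°): θ ← 13° -31° = -18°
rotate_crank_by(-56°): θ ← -18° -56° = -74°
rotate_crank_by(+81°): θ ← -74° +81° = 7°
rotate_crank_by(+18°): θ ← 7° +18° = 25°
rotate_crank_by(+16°): θ ← 25° +16° = 41°
crank pin P = (r cos θ, r sin θ) = (16.603611, 14.433299)
h = r sin θ − e = 14.433299 − 4 = 10.433299
sin φ = h / L = 10.433299 / 291 = 0.03585326
φ = arcsin(0.03585326) = 2.054681°

2.0547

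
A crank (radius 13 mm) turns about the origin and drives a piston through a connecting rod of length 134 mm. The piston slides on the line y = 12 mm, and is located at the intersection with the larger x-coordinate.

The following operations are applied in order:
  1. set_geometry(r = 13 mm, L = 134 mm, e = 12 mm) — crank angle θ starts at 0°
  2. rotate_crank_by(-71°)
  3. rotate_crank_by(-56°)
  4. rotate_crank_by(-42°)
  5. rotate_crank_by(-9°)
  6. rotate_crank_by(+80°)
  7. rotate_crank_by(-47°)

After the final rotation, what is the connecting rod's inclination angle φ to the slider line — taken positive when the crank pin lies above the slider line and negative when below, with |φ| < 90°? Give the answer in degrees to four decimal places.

-8.3487

set_geometry: r = 13 mm, L = 134 mm, e = 12 mm; θ ← 0°
rotate_crank_by(-71°): θ ← 0° -71° = -71°
rotate_crank_by(-56°): θ ← -71° -56° = -127°
rotate_crank_by(-42°): θ ← -127° -42° = -169°
rotate_crank_by(-9°): θ ← -169° -9° = -178°
rotate_crank_by(+80°): θ ← -178° +80° = -98°
rotate_crank_by(-47°): θ ← -98° -47° = -145°
crank pin P = (r cos θ, r sin θ) = (-10.648977, -7.456494)
h = r sin θ − e = -7.456494 − 12 = -19.456494
sin φ = h / L = -19.456494 / 134 = -0.14519771
φ = arcsin(-0.14519771) = -8.348729°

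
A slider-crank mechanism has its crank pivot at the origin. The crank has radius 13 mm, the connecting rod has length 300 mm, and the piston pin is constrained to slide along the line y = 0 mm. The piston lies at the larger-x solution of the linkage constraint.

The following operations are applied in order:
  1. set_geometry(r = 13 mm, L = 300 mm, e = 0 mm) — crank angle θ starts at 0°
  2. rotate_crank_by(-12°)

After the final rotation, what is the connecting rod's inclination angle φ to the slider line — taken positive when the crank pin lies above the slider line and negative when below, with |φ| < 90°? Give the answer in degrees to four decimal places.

set_geometry: r = 13 mm, L = 300 mm, e = 0 mm; θ ← 0°
rotate_crank_by(-12°): θ ← 0° -12° = -12°
crank pin P = (r cos θ, r sin θ) = (12.715919, -2.702852)
h = r sin θ − e = -2.702852 − 0 = -2.702852
sin φ = h / L = -2.702852 / 300 = -0.00900951
φ = arcsin(-0.00900951) = -0.516214°

-0.5162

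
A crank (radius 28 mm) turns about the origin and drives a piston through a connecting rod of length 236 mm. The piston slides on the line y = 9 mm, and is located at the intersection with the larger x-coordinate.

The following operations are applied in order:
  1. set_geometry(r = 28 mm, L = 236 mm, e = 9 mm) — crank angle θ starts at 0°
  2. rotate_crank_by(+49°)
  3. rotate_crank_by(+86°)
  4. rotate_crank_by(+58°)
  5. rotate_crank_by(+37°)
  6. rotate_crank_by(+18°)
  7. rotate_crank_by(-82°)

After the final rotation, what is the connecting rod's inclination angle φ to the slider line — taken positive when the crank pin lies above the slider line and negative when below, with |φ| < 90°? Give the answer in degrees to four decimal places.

-0.5405

set_geometry: r = 28 mm, L = 236 mm, e = 9 mm; θ ← 0°
rotate_crank_by(+49°): θ ← 0° +49° = 49°
rotate_crank_by(+86°): θ ← 49° +86° = 135°
rotate_crank_by(+58°): θ ← 135° +58° = 193°
rotate_crank_by(+37°): θ ← 193° +37° = 230°
rotate_crank_by(+18°): θ ← 230° +18° = 248°
rotate_crank_by(-82°): θ ← 248° -82° = 166°
crank pin P = (r cos θ, r sin θ) = (-27.168280, 6.773813)
h = r sin θ − e = 6.773813 − 9 = -2.226187
sin φ = h / L = -2.226187 / 236 = -0.00943300
φ = arcsin(-0.00943300) = -0.540479°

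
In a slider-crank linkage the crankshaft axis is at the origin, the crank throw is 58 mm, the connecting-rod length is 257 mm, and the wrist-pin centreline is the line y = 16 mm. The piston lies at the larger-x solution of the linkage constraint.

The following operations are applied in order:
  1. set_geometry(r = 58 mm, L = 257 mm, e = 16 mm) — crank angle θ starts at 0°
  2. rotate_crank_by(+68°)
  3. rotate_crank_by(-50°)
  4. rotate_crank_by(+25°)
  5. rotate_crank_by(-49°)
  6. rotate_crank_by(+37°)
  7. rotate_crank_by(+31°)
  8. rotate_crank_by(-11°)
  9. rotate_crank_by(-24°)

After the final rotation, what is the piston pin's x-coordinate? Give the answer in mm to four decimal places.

308.4706

set_geometry: r = 58 mm, L = 257 mm, e = 16 mm; θ ← 0°
rotate_crank_by(+68°): θ ← 0° +68° = 68°
rotate_crank_by(-50°): θ ← 68° -50° = 18°
rotate_crank_by(+25°): θ ← 18° +25° = 43°
rotate_crank_by(-49°): θ ← 43° -49° = -6°
rotate_crank_by(+37°): θ ← -6° +37° = 31°
rotate_crank_by(+31°): θ ← 31° +31° = 62°
rotate_crank_by(-11°): θ ← 62° -11° = 51°
rotate_crank_by(-24°): θ ← 51° -24° = 27°
crank pin P = (r cos θ, r sin θ) = (51.678378, 26.331449)
h = r sin θ − e = 26.331449 − 16 = 10.331449
x = r cos θ + √(L² − h²) = 51.678378 + √(66049.0 − 106.7388) = 51.678378 + 256.792253 = 308.470631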